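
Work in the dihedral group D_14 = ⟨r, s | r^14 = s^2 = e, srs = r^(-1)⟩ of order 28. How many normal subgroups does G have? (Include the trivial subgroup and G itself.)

7

G has 28 subgroups. Checking conjugation-invariance by order — order 1: 1/1 normal; order 2: 1/15 normal; order 4: 0/7 normal; order 7: 1/1 normal; order 14: 3/3 normal; order 28: 1/1 normal.
Total normal subgroups: 7.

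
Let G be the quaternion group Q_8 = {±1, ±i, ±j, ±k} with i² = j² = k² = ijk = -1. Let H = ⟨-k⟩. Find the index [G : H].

|⟨-k⟩| = 4 and |G| = 8.
By Lagrange, [G : H] = |G|/|H| = 8/4 = 2.

2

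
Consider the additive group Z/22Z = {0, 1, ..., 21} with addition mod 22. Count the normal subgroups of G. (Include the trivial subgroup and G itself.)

4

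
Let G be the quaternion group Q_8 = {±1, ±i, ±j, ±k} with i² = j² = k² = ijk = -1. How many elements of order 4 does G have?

The elements of order 4 are: i, -i, j, -j, k, -k.
That's 6.

6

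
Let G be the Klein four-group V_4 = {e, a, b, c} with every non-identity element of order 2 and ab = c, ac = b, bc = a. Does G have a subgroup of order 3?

3 does not divide |G| = 4, so by Lagrange no subgroup of order 3 exists.

No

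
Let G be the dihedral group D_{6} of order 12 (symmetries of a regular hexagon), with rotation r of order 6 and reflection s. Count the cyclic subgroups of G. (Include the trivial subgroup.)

Each element a generates a cyclic subgroup ⟨a⟩; distinct elements may generate the same one (a cyclic group of order d has φ(d) generators).
Cyclic subgroups by order — order 1: 1; order 2: 7; order 3: 1; order 6: 1.
Total: 10.

10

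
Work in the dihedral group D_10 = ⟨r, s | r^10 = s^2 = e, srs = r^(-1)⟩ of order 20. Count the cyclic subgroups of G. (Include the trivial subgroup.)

14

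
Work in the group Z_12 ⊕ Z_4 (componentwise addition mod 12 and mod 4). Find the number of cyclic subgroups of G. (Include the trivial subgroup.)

A cyclic subgroup of order d is generated by each of its φ(d) elements of order d, so the cyclic subgroups of order d number (#elements of order d)/φ(d).
Cyclic subgroups by order — order 1: 1; order 2: 3; order 3: 1; order 4: 6; order 6: 3; order 12: 6.
Total: 20.

20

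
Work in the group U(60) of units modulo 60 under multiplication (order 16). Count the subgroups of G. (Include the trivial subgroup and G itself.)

|G| = 16, so by Lagrange every subgroup order divides 16. Divisors: 1, 2, 4, 8, 16.
Subgroups by order — order 1: 1; order 2: 7; order 4: 11; order 8: 7; order 16: 1.
Total: 1 + 7 + 11 + 7 + 1 = 27.

27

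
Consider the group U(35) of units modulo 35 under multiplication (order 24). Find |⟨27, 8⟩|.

|⟨27⟩| = 4 and |⟨8⟩| = 4, so |H| is a multiple of lcm(4, 4) = 4 and divides |G| = 24.
Closing under the operation: H = {1, 6, 8, 13, 22, 27, 29, 34}, so |H| = 8.

8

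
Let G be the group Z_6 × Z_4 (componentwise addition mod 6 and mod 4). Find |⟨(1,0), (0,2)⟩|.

|⟨(1,0)⟩| = 6 and |⟨(0,2)⟩| = 2, so |H| is a multiple of lcm(6, 2) = 6 and divides |G| = 24.
Closing under the operation: H = {(0,0), (0,2), (1,0), (1,2), (2,0), (2,2), (3,0), (3,2), (4,0), (4,2), (5,0), (5,2)}, so |H| = 12.

12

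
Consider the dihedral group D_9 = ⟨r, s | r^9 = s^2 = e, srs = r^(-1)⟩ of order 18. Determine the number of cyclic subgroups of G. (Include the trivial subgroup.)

12

A cyclic subgroup of order d is generated by each of its φ(d) elements of order d, so the cyclic subgroups of order d number (#elements of order d)/φ(d).
Cyclic subgroups by order — order 1: 1; order 2: 9; order 3: 1; order 9: 1.
Total: 12.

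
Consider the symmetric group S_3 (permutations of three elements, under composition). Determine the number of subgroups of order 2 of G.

|G| = 6 and 2 | 6, so subgroups of order 2 are possible by Lagrange.
The subgroups of order 2 are: {e, (1 2)}; {e, (1 3)}; {e, (2 3)}.
So G has 3 subgroups of order 2.

3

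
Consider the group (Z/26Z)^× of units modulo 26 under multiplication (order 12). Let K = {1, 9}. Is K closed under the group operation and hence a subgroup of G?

No

9 ∈ K but its inverse 3 ∉ K, so K is not a subgroup.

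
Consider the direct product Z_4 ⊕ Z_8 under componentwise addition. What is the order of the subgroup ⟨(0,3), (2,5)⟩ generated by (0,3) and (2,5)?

16

|⟨(0,3)⟩| = 8 and |⟨(2,5)⟩| = 8, so |H| is a multiple of lcm(8, 8) = 8 and divides |G| = 32.
Closing under the operation: H = {(0,0), (0,1), (0,2), (0,3), (0,4), (0,5), (0,6), (0,7), (2,0), (2,1), (2,2), (2,3), (2,4), (2,5), (2,6), (2,7)}, so |H| = 16.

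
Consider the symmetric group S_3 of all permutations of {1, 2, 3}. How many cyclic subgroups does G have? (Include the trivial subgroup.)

5

Each element a generates a cyclic subgroup ⟨a⟩; distinct elements may generate the same one (a cyclic group of order d has φ(d) generators).
Cyclic subgroups by order — order 1: 1; order 2: 3; order 3: 1.
Total: 5.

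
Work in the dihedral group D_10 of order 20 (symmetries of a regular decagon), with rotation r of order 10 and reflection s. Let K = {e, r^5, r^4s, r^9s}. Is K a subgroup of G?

Yes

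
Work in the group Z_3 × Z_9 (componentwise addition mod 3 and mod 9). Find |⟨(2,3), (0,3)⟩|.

|⟨(2,3)⟩| = 3 and |⟨(0,3)⟩| = 3, so |H| is a multiple of lcm(3, 3) = 3 and divides |G| = 27.
Closing under the operation: H = {(0,0), (0,3), (0,6), (1,0), (1,3), (1,6), (2,0), (2,3), (2,6)}, so |H| = 9.

9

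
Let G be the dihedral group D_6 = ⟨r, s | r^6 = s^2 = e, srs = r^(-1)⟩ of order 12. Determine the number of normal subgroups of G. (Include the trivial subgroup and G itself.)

7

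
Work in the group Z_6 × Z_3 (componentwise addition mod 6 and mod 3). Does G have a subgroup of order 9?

Yes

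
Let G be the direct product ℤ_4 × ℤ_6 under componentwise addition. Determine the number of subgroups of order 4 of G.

3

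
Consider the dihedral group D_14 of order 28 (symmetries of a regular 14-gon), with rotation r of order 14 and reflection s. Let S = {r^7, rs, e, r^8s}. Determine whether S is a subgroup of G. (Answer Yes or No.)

Yes

|S| = 4 divides |G| = 28, consistent with Lagrange.
S contains the identity, every element's inverse is in S, and S is closed under ·: it is a subgroup.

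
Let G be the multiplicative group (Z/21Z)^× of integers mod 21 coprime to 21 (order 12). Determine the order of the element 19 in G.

6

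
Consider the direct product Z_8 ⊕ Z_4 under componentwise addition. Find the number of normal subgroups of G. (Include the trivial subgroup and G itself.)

G is abelian, so every subgroup is normal.
G has 22 subgroups in total, hence 22 normal subgroups.

22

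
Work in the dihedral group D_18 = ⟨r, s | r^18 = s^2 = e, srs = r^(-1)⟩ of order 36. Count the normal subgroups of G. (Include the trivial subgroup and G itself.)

G has 45 subgroups. Checking conjugation-invariance by order — order 1: 1/1 normal; order 2: 1/19 normal; order 3: 1/1 normal; order 4: 0/9 normal; order 6: 1/7 normal; order 9: 1/1 normal; order 12: 0/3 normal; order 18: 3/3 normal; order 36: 1/1 normal.
Total normal subgroups: 9.

9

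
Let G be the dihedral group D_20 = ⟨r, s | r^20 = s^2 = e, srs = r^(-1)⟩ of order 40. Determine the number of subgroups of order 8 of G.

|G| = 40 and 8 | 40, so subgroups of order 8 are possible by Lagrange.
The subgroups of order 8 are: {e, r^5, r^10, r^15, s, r^5s, r^10s, r^15s}; {e, r^5, r^10, r^15, rs, r^6s, r^11s, r^16s}; {e, r^5, r^10, r^15, r^2s, r^7s, r^12s, r^17s}; {e, r^5, r^10, r^15, r^3s, r^8s, r^13s, r^18s}; … (5 in all).
So G has 5 subgroups of order 8.

5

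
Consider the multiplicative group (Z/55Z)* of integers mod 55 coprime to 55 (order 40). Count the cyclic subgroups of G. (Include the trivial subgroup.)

A cyclic subgroup of order d is generated by each of its φ(d) elements of order d, so the cyclic subgroups of order d number (#elements of order d)/φ(d).
Cyclic subgroups by order — order 1: 1; order 2: 3; order 4: 2; order 5: 1; order 10: 3; order 20: 2.
Total: 12.

12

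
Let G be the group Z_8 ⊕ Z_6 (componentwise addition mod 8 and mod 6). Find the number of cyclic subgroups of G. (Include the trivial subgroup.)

A cyclic subgroup of order d is generated by each of its φ(d) elements of order d, so the cyclic subgroups of order d number (#elements of order d)/φ(d).
Cyclic subgroups by order — order 1: 1; order 2: 3; order 3: 1; order 4: 2; order 6: 3; order 8: 2; order 12: 2; order 24: 2.
Total: 16.

16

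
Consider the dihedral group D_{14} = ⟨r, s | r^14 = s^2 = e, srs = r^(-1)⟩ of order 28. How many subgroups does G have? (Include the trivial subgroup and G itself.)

28

|G| = 28, so by Lagrange every subgroup order divides 28. Divisors: 1, 2, 4, 7, 14, 28.
Subgroups by order — order 1: 1; order 2: 15; order 4: 7; order 7: 1; order 14: 3; order 28: 1.
Total: 1 + 15 + 7 + 1 + 3 + 1 = 28.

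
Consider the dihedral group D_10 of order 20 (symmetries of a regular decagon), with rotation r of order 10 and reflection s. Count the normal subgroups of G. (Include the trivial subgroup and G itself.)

G has 22 subgroups. Checking conjugation-invariance by order — order 1: 1/1 normal; order 2: 1/11 normal; order 4: 0/5 normal; order 5: 1/1 normal; order 10: 3/3 normal; order 20: 1/1 normal.
Total normal subgroups: 7.

7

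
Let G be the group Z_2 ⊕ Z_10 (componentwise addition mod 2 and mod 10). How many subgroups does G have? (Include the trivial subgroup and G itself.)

|G| = 20, so by Lagrange every subgroup order divides 20. Divisors: 1, 2, 4, 5, 10, 20.
Subgroups by order — order 1: 1; order 2: 3; order 4: 1; order 5: 1; order 10: 3; order 20: 1.
Total: 1 + 3 + 1 + 1 + 3 + 1 = 10.

10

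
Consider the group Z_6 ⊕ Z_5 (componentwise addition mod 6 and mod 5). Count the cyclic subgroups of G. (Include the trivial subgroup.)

8

Group the elements of G by the cyclic subgroup they generate; each cyclic subgroup of order d accounts for φ(d) elements.
Cyclic subgroups by order — order 1: 1; order 2: 1; order 3: 1; order 5: 1; order 6: 1; order 10: 1; order 15: 1; order 30: 1.
Total: 8.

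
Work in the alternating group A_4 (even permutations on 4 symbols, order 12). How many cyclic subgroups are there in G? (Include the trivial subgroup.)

A cyclic subgroup of order d is generated by each of its φ(d) elements of order d, so the cyclic subgroups of order d number (#elements of order d)/φ(d).
Cyclic subgroups by order — order 1: 1; order 2: 3; order 3: 4.
Total: 8.

8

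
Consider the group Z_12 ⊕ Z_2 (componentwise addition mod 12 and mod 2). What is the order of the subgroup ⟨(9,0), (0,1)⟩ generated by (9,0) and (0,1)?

8

|⟨(9,0)⟩| = 4 and |⟨(0,1)⟩| = 2, so |H| is a multiple of lcm(4, 2) = 4 and divides |G| = 24.
Closing under the operation: H = {(0,0), (0,1), (3,0), (3,1), (6,0), (6,1), (9,0), (9,1)}, so |H| = 8.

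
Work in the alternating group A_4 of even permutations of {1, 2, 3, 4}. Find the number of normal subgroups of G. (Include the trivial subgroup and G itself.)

G has 10 subgroups. Checking conjugation-invariance by order — order 1: 1/1 normal; order 2: 0/3 normal; order 3: 0/4 normal; order 4: 1/1 normal; order 12: 1/1 normal.
Total normal subgroups: 3.

3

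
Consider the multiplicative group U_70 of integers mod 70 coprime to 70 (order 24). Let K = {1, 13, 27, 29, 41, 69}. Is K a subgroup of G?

Closure fails: 69 · 13 = 57 ∉ K. So K is not a subgroup.

No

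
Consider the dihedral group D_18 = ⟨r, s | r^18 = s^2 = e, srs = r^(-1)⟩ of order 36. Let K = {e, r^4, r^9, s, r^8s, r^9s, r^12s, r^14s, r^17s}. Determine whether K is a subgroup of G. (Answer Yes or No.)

r^4 ∈ K but its inverse r^14 ∉ K, so K is not a subgroup.

No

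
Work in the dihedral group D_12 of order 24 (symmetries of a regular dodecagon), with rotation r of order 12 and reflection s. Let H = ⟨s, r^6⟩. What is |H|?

4

|⟨s⟩| = 2 and |⟨r^6⟩| = 2, so |H| is a multiple of lcm(2, 2) = 2 and divides |G| = 24.
Closing under the operation: H = {e, r^6, s, r^6s}, so |H| = 4.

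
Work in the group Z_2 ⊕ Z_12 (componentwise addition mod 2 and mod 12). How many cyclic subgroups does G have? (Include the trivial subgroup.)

12

Each element a generates a cyclic subgroup ⟨a⟩; distinct elements may generate the same one (a cyclic group of order d has φ(d) generators).
Cyclic subgroups by order — order 1: 1; order 2: 3; order 3: 1; order 4: 2; order 6: 3; order 12: 2.
Total: 12.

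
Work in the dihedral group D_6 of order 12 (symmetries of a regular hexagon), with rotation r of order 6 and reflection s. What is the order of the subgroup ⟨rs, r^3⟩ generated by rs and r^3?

4

|⟨rs⟩| = 2 and |⟨r^3⟩| = 2, so |H| is a multiple of lcm(2, 2) = 2 and divides |G| = 12.
Closing under the operation: H = {e, r^3, rs, r^4s}, so |H| = 4.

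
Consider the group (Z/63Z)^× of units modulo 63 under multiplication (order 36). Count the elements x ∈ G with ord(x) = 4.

No element of G has order 4 (even though 4 | 36).

0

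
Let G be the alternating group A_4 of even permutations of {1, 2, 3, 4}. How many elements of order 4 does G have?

0

No element of G has order 4 (even though 4 | 12).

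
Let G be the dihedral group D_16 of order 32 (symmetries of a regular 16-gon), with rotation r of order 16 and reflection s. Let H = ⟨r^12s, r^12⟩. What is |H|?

8

|⟨r^12s⟩| = 2 and |⟨r^12⟩| = 4, so |H| is a multiple of lcm(2, 4) = 4 and divides |G| = 32.
Closing under the operation: H = {e, r^4, r^8, r^12, s, r^4s, r^8s, r^12s}, so |H| = 8.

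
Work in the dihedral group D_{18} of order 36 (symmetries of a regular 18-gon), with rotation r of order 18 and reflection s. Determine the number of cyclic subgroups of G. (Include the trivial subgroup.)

24

Group the elements of G by the cyclic subgroup they generate; each cyclic subgroup of order d accounts for φ(d) elements.
Cyclic subgroups by order — order 1: 1; order 2: 19; order 3: 1; order 6: 1; order 9: 1; order 18: 1.
Total: 24.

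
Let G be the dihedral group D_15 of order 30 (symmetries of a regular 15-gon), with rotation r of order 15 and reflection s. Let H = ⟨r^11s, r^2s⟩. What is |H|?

10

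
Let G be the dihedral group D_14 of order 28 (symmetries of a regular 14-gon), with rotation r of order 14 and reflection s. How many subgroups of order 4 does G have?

7

|G| = 28 and 4 | 28, so subgroups of order 4 are possible by Lagrange.
The subgroups of order 4 are: {e, r^7, r^3s, r^10s}; {e, r^7, r^4s, r^11s}; {e, r^7, r^5s, r^12s}; {e, r^7, r^6s, r^13s}; … (7 in all).
So G has 7 subgroups of order 4.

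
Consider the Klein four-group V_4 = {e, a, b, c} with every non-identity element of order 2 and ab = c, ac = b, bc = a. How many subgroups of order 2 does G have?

|G| = 4 and 2 | 4, so subgroups of order 2 are possible by Lagrange.
The subgroups of order 2 are: {e, a}; {e, b}; {e, c}.
So G has 3 subgroups of order 2.

3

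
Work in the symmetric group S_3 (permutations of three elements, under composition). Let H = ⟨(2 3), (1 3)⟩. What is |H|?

|⟨(2 3)⟩| = 2 and |⟨(1 3)⟩| = 2, so |H| is a multiple of lcm(2, 2) = 2 and divides |G| = 6.
Closing {(2 3), (1 3)} under the group operation gives all of G, so |H| = 6.

6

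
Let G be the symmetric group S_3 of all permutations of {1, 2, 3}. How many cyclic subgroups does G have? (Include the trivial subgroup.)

5

A cyclic subgroup of order d is generated by each of its φ(d) elements of order d, so the cyclic subgroups of order d number (#elements of order d)/φ(d).
Cyclic subgroups by order — order 1: 1; order 2: 3; order 3: 1.
Total: 5.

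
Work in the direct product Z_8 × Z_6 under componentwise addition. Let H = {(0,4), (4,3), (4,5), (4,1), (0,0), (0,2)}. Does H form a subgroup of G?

|H| = 6 divides |G| = 48, consistent with Lagrange.
H contains the identity, every element's inverse is in H, and H is closed under +: it is a subgroup.
In fact H = ⟨(4,5)⟩.

Yes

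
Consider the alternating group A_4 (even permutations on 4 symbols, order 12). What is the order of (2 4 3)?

3

Computing powers of (2 4 3): the smallest k with ((2 4 3))^k = e is k = 3.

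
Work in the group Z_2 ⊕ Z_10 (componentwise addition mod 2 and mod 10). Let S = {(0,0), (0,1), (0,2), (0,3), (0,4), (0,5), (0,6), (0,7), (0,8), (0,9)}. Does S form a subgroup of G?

Yes

|S| = 10 divides |G| = 20, consistent with Lagrange.
S contains the identity, every element's inverse is in S, and S is closed under +: it is a subgroup.
In fact S = ⟨(0,1)⟩.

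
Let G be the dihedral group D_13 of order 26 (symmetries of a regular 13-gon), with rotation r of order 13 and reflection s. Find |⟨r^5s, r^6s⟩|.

|⟨r^5s⟩| = 2 and |⟨r^6s⟩| = 2, so |H| is a multiple of lcm(2, 2) = 2 and divides |G| = 26.
Closing {r^5s, r^6s} under the group operation gives all of G, so |H| = 26.

26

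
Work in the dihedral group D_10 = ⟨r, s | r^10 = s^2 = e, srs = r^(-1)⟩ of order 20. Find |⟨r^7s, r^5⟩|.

|⟨r^7s⟩| = 2 and |⟨r^5⟩| = 2, so |H| is a multiple of lcm(2, 2) = 2 and divides |G| = 20.
Closing under the operation: H = {e, r^5, r^2s, r^7s}, so |H| = 4.

4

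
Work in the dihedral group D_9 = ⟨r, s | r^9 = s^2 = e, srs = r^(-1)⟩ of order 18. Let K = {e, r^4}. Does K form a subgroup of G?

No

r^4 ∈ K but its inverse r^5 ∉ K, so K is not a subgroup.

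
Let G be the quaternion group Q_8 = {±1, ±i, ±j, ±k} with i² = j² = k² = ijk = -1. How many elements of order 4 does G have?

6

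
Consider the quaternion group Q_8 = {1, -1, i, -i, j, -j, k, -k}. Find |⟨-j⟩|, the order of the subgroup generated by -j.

Computing powers of -j: the smallest k with (-j)^k = e is k = 4.

4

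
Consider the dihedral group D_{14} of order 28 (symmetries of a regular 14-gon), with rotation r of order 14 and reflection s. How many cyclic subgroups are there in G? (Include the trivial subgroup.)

18

A cyclic subgroup of order d is generated by each of its φ(d) elements of order d, so the cyclic subgroups of order d number (#elements of order d)/φ(d).
Cyclic subgroups by order — order 1: 1; order 2: 15; order 7: 1; order 14: 1.
Total: 18.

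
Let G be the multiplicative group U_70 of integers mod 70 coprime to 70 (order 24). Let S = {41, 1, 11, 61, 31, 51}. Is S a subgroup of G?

Yes

|S| = 6 divides |G| = 24, consistent with Lagrange.
S contains the identity, every element's inverse is in S, and S is closed under ·: it is a subgroup.
In fact S = ⟨61⟩.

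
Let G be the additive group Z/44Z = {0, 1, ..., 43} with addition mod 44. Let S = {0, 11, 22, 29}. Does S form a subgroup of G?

11 ∈ S but its inverse 33 ∉ S, so S is not a subgroup.

No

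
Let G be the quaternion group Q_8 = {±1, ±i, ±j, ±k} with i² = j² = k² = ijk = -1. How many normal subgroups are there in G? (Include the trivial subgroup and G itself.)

G has 6 subgroups. Checking conjugation-invariance by order — order 1: 1/1 normal; order 2: 1/1 normal; order 4: 3/3 normal; order 8: 1/1 normal.
Total normal subgroups: 6.

6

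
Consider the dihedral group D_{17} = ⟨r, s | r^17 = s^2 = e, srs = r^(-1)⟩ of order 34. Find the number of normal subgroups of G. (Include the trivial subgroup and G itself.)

3

G has 20 subgroups. Checking conjugation-invariance by order — order 1: 1/1 normal; order 2: 0/17 normal; order 17: 1/1 normal; order 34: 1/1 normal.
Total normal subgroups: 3.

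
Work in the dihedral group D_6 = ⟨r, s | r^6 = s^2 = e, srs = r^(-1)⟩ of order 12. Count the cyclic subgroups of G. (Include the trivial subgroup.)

10

Each element a generates a cyclic subgroup ⟨a⟩; distinct elements may generate the same one (a cyclic group of order d has φ(d) generators).
Cyclic subgroups by order — order 1: 1; order 2: 7; order 3: 1; order 6: 1.
Total: 10.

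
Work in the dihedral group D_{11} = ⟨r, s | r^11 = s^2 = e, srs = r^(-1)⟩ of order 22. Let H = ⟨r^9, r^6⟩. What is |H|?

|⟨r^9⟩| = 11 and |⟨r^6⟩| = 11, so |H| is a multiple of lcm(11, 11) = 11 and divides |G| = 22.
Closing under the operation: H = {e, r, r^2, r^3, r^4, r^5, r^6, r^7, r^8, r^9, r^10}, so |H| = 11.

11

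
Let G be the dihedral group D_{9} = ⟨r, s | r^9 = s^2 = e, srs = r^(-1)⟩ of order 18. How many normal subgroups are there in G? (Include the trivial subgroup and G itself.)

4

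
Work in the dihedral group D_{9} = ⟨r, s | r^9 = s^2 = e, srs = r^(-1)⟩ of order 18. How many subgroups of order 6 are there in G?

3

|G| = 18 and 6 | 18, so subgroups of order 6 are possible by Lagrange.
The subgroups of order 6 are: {e, r^3, r^6, r^2s, r^5s, r^8s}; {e, r^3, r^6, s, r^3s, r^6s}; {e, r^3, r^6, rs, r^4s, r^7s}.
So G has 3 subgroups of order 6.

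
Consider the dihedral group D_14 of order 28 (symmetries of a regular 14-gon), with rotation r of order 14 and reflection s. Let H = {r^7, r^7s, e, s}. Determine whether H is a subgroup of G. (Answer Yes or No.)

|H| = 4 divides |G| = 28, consistent with Lagrange.
H contains the identity, every element's inverse is in H, and H is closed under ·: it is a subgroup.

Yes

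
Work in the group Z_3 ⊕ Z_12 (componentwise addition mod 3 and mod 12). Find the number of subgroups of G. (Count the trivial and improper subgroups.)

|G| = 36, so by Lagrange every subgroup order divides 36. Divisors: 1, 2, 3, 4, 6, 9, 12, 18, 36.
Subgroups by order — order 1: 1; order 2: 1; order 3: 4; order 4: 1; order 6: 4; order 9: 1; order 12: 4; order 18: 1; order 36: 1.
Total: 1 + 1 + 4 + 1 + 4 + 1 + 4 + 1 + 1 = 18.

18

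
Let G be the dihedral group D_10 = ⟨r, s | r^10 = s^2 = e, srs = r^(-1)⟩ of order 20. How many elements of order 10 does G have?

4

The elements of order 10 are: r, r^3, r^7, r^9.
That's 4.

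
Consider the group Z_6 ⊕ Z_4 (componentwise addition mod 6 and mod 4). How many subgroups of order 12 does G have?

|G| = 24 and 12 | 24, so subgroups of order 12 are possible by Lagrange.
The subgroups of order 12 are: {(0,0), (0,1), (0,2), (0,3), (2,0), (2,1), (2,2), (2,3), (4,0), (4,1), (4,2), (4,3)}; {(0,0), (0,2), (1,0), (1,2), (2,0), (2,2), (3,0), (3,2), (4,0), (4,2), (5,0), (5,2)}; {(0,0), (0,2), (1,1), (1,3), (2,0), (2,2), (3,1), (3,3), (4,0), (4,2), (5,1), (5,3)}.
So G has 3 subgroups of order 12.

3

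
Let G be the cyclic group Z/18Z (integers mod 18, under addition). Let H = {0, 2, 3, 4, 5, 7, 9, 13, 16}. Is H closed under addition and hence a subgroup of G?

No

3 ∈ H but its inverse 15 ∉ H, so H is not a subgroup.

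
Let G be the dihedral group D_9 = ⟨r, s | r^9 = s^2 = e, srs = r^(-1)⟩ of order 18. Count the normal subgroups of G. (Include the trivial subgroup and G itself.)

G has 16 subgroups. Checking conjugation-invariance by order — order 1: 1/1 normal; order 2: 0/9 normal; order 3: 1/1 normal; order 6: 0/3 normal; order 9: 1/1 normal; order 18: 1/1 normal.
Total normal subgroups: 4.

4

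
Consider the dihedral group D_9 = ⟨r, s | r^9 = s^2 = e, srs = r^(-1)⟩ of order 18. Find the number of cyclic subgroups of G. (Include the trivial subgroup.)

Each element a generates a cyclic subgroup ⟨a⟩; distinct elements may generate the same one (a cyclic group of order d has φ(d) generators).
Cyclic subgroups by order — order 1: 1; order 2: 9; order 3: 1; order 9: 1.
Total: 12.

12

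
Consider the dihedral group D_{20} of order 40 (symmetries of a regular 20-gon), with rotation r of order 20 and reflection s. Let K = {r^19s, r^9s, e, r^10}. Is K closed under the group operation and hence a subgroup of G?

Yes

|K| = 4 divides |G| = 40, consistent with Lagrange.
K contains the identity, every element's inverse is in K, and K is closed under ·: it is a subgroup.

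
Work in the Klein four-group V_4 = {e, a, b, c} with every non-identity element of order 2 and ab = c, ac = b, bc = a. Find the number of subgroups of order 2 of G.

|G| = 4 and 2 | 4, so subgroups of order 2 are possible by Lagrange.
The subgroups of order 2 are: {e, a}; {e, b}; {e, c}.
So G has 3 subgroups of order 2.

3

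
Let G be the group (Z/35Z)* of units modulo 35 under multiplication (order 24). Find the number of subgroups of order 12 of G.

|G| = 24 and 12 | 24, so subgroups of order 12 are possible by Lagrange.
The subgroups of order 12 are: {1, 3, 4, 9, 11, 12, 13, 16, 17, 27, 29, 33}; {1, 2, 4, 8, 9, 11, 16, 18, 22, 23, 29, 32}; {1, 4, 6, 9, 11, 16, 19, 24, 26, 29, 31, 34}.
So G has 3 subgroups of order 12.

3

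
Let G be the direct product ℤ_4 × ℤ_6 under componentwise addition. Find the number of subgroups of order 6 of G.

|G| = 24 and 6 | 24, so subgroups of order 6 are possible by Lagrange.
The subgroups of order 6 are: {(0,0), (0,1), (0,2), (0,3), (0,4), (0,5)}; {(0,0), (0,2), (0,4), (2,0), (2,2), (2,4)}; {(0,0), (0,2), (0,4), (2,1), (2,3), (2,5)}.
So G has 3 subgroups of order 6.

3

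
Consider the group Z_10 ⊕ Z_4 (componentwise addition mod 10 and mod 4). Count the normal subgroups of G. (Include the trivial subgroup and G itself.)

G is abelian, so every subgroup is normal.
G has 16 subgroups in total, hence 16 normal subgroups.

16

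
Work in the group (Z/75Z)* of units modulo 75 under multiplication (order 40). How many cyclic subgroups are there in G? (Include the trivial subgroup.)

A cyclic subgroup of order d is generated by each of its φ(d) elements of order d, so the cyclic subgroups of order d number (#elements of order d)/φ(d).
Cyclic subgroups by order — order 1: 1; order 2: 3; order 4: 2; order 5: 1; order 10: 3; order 20: 2.
Total: 12.

12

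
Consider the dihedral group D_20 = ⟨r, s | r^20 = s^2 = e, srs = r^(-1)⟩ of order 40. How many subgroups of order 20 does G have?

3

|G| = 40 and 20 | 40, so subgroups of order 20 are possible by Lagrange.
The subgroups of order 20 are: {e, r, r^2, r^3, r^4, r^5, r^6, r^7, r^8, r^9, r^10, r^11, r^12, r^13, r^14, r^15, r^16, r^17, r^18, r^19}; {e, r^2, r^4, r^6, r^8, r^10, r^12, r^14, r^16, r^18, s, r^2s, r^4s, r^6s, r^8s, r^10s, r^12s, r^14s, r^16s, r^18s}; {e, r^2, r^4, r^6, r^8, r^10, r^12, r^14, r^16, r^18, rs, r^3s, r^5s, r^7s, r^9s, r^11s, r^13s, r^15s, r^17s, r^19s}.
So G has 3 subgroups of order 20.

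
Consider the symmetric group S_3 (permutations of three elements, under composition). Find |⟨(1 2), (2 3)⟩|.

6

|⟨(1 2)⟩| = 2 and |⟨(2 3)⟩| = 2, so |H| is a multiple of lcm(2, 2) = 2 and divides |G| = 6.
Closing {(1 2), (2 3)} under the group operation gives all of G, so |H| = 6.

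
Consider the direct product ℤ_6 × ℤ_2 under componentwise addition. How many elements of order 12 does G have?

An element (a,b) has order lcm(ord(a), ord(b)); count pairs with lcm equal to 12.
Enumerating gives 0 such elements.

0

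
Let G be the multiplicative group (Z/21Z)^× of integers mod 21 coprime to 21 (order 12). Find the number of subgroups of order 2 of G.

|G| = 12 and 2 | 12, so subgroups of order 2 are possible by Lagrange.
The subgroups of order 2 are: {1, 13}; {1, 20}; {1, 8}.
So G has 3 subgroups of order 2.

3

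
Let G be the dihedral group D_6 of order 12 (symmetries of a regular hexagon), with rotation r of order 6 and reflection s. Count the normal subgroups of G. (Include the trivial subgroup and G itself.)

7

G has 16 subgroups. Checking conjugation-invariance by order — order 1: 1/1 normal; order 2: 1/7 normal; order 3: 1/1 normal; order 4: 0/3 normal; order 6: 3/3 normal; order 12: 1/1 normal.
Total normal subgroups: 7.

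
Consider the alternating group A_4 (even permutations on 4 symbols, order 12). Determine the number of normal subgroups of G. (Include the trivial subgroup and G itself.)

3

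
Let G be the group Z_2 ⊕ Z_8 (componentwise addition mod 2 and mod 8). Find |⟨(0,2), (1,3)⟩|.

8

|⟨(0,2)⟩| = 4 and |⟨(1,3)⟩| = 8, so |H| is a multiple of lcm(4, 8) = 8 and divides |G| = 16.
Closing under the operation: H = {(0,0), (0,2), (0,4), (0,6), (1,1), (1,3), (1,5), (1,7)}, so |H| = 8.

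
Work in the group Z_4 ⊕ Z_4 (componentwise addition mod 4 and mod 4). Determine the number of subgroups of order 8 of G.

|G| = 16 and 8 | 16, so subgroups of order 8 are possible by Lagrange.
The subgroups of order 8 are: {(0,0), (0,1), (0,2), (0,3), (2,0), (2,1), (2,2), (2,3)}; {(0,0), (0,2), (1,0), (1,2), (2,0), (2,2), (3,0), (3,2)}; {(0,0), (0,2), (1,1), (1,3), (2,0), (2,2), (3,1), (3,3)}.
So G has 3 subgroups of order 8.

3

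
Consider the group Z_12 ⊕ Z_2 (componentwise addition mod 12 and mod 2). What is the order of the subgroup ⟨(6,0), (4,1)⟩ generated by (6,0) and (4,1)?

12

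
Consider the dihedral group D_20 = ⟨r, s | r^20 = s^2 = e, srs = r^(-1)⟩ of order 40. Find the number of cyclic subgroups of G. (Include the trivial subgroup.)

A cyclic subgroup of order d is generated by each of its φ(d) elements of order d, so the cyclic subgroups of order d number (#elements of order d)/φ(d).
Cyclic subgroups by order — order 1: 1; order 2: 21; order 4: 1; order 5: 1; order 10: 1; order 20: 1.
Total: 26.

26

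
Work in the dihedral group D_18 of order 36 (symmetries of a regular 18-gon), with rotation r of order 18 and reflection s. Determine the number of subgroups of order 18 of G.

3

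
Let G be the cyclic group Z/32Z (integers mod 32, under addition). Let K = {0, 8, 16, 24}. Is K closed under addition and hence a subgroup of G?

Yes

|K| = 4 divides |G| = 32, consistent with Lagrange.
K contains the identity, every element's inverse is in K, and K is closed under +: it is a subgroup.
In fact K = ⟨8⟩.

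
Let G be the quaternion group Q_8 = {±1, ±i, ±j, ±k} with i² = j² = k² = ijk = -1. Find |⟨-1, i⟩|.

4

|⟨-1⟩| = 2 and |⟨i⟩| = 4, so |H| is a multiple of lcm(2, 4) = 4 and divides |G| = 8.
Closing under the operation: H = {1, -1, i, -i}, so |H| = 4.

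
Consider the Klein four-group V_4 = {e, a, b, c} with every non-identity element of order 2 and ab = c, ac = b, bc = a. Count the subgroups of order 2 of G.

|G| = 4 and 2 | 4, so subgroups of order 2 are possible by Lagrange.
The subgroups of order 2 are: {e, a}; {e, b}; {e, c}.
So G has 3 subgroups of order 2.

3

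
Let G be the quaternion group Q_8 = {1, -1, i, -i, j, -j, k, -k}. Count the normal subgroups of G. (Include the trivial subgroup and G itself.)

6

G has 6 subgroups. Checking conjugation-invariance by order — order 1: 1/1 normal; order 2: 1/1 normal; order 4: 3/3 normal; order 8: 1/1 normal.
Total normal subgroups: 6.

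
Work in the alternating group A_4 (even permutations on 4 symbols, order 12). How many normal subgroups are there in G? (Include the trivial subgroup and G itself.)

G has 10 subgroups. Checking conjugation-invariance by order — order 1: 1/1 normal; order 2: 0/3 normal; order 3: 0/4 normal; order 4: 1/1 normal; order 12: 1/1 normal.
Total normal subgroups: 3.

3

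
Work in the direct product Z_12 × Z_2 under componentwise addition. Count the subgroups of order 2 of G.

3

|G| = 24 and 2 | 24, so subgroups of order 2 are possible by Lagrange.
The subgroups of order 2 are: {(0,0), (0,1)}; {(0,0), (6,0)}; {(0,0), (6,1)}.
So G has 3 subgroups of order 2.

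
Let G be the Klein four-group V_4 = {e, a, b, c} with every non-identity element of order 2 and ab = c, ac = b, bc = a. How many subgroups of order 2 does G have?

3

|G| = 4 and 2 | 4, so subgroups of order 2 are possible by Lagrange.
The subgroups of order 2 are: {e, a}; {e, b}; {e, c}.
So G has 3 subgroups of order 2.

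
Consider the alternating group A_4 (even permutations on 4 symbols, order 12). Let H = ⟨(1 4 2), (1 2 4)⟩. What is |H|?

3

|⟨(1 4 2)⟩| = 3 and |⟨(1 2 4)⟩| = 3, so |H| is a multiple of lcm(3, 3) = 3 and divides |G| = 12.
Closing under the operation: H = {e, (1 2 4), (1 4 2)}, so |H| = 3.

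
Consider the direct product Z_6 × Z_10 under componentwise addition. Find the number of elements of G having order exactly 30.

24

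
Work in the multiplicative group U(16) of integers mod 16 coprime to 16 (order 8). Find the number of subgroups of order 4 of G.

|G| = 8 and 4 | 8, so subgroups of order 4 are possible by Lagrange.
The subgroups of order 4 are: {1, 3, 9, 11}; {1, 5, 9, 13}; {1, 7, 9, 15}.
So G has 3 subgroups of order 4.

3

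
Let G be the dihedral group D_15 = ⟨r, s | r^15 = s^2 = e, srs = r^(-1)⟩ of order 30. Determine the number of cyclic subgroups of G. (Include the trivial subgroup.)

A cyclic subgroup of order d is generated by each of its φ(d) elements of order d, so the cyclic subgroups of order d number (#elements of order d)/φ(d).
Cyclic subgroups by order — order 1: 1; order 2: 15; order 3: 1; order 5: 1; order 15: 1.
Total: 19.

19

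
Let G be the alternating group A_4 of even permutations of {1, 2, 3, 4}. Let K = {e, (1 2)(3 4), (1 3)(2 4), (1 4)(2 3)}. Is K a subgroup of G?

|K| = 4 divides |G| = 12, consistent with Lagrange.
K contains the identity, every element's inverse is in K, and K is closed under ∘: it is a subgroup.

Yes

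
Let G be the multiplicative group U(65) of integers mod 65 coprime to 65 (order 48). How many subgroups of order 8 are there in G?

|G| = 48 and 8 | 48, so subgroups of order 8 are possible by Lagrange.
The subgroups of order 8 are: {1, 12, 14, 27, 38, 51, 53, 64}; {1, 8, 14, 18, 47, 51, 57, 64}; {1, 14, 21, 31, 34, 44, 51, 64}.
So G has 3 subgroups of order 8.

3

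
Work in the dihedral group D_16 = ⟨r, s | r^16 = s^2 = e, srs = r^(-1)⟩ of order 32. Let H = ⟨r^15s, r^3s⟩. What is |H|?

|⟨r^15s⟩| = 2 and |⟨r^3s⟩| = 2, so |H| is a multiple of lcm(2, 2) = 2 and divides |G| = 32.
Closing under the operation: H = {e, r^4, r^8, r^12, r^3s, r^7s, r^11s, r^15s}, so |H| = 8.

8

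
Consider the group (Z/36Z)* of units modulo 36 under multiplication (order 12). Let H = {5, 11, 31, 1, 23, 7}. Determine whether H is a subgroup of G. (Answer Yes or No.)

No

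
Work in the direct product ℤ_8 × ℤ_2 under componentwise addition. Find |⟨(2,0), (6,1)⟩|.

|⟨(2,0)⟩| = 4 and |⟨(6,1)⟩| = 4, so |H| is a multiple of lcm(4, 4) = 4 and divides |G| = 16.
Closing under the operation: H = {(0,0), (0,1), (2,0), (2,1), (4,0), (4,1), (6,0), (6,1)}, so |H| = 8.

8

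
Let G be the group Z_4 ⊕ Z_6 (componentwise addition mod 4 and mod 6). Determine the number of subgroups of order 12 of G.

3

|G| = 24 and 12 | 24, so subgroups of order 12 are possible by Lagrange.
The subgroups of order 12 are: {(0,0), (0,1), (0,2), (0,3), (0,4), (0,5), (2,0), (2,1), (2,2), (2,3), (2,4), (2,5)}; {(0,0), (0,2), (0,4), (1,0), (1,2), (1,4), (2,0), (2,2), (2,4), (3,0), (3,2), (3,4)}; {(0,0), (0,2), (0,4), (1,1), (1,3), (1,5), (2,0), (2,2), (2,4), (3,1), (3,3), (3,5)}.
So G has 3 subgroups of order 12.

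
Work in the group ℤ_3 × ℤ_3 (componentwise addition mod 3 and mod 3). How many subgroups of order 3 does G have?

4

|G| = 9 and 3 | 9, so subgroups of order 3 are possible by Lagrange.
The subgroups of order 3 are: {(0,0), (0,1), (0,2)}; {(0,0), (1,0), (2,0)}; {(0,0), (1,1), (2,2)}; {(0,0), (1,2), (2,1)}.
So G has 4 subgroups of order 3.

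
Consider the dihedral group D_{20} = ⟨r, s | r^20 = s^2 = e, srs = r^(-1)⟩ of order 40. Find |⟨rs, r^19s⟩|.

20

|⟨rs⟩| = 2 and |⟨r^19s⟩| = 2, so |H| is a multiple of lcm(2, 2) = 2 and divides |G| = 40.
Closing under the operation: H = {e, r^2, r^4, r^6, r^8, r^10, r^12, r^14, r^16, r^18, rs, r^3s, r^5s, r^7s, r^9s, r^11s, r^13s, r^15s, r^17s, r^19s}, so |H| = 20.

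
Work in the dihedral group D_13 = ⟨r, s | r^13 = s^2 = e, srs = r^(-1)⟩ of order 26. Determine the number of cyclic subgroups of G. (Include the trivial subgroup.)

15

A cyclic subgroup of order d is generated by each of its φ(d) elements of order d, so the cyclic subgroups of order d number (#elements of order d)/φ(d).
Cyclic subgroups by order — order 1: 1; order 2: 13; order 13: 1.
Total: 15.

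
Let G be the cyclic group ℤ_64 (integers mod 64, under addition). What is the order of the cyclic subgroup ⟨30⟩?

In ℤ_64, the order of an element a is n/gcd(a, n).
gcd(30, 64) = 2, so |⟨30⟩| = 64/2 = 32.

32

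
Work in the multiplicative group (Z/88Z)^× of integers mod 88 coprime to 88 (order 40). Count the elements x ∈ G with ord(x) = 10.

Enumerating element orders in G gives 28 elements of order 10.

28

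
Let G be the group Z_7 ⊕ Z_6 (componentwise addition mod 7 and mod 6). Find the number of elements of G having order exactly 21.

An element (a,b) has order lcm(ord(a), ord(b)); count pairs with lcm equal to 21.
Enumerating gives 12 such elements.

12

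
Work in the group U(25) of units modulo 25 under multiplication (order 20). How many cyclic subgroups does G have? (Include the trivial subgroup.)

6

Group the elements of G by the cyclic subgroup they generate; each cyclic subgroup of order d accounts for φ(d) elements.
Cyclic subgroups by order — order 1: 1; order 2: 1; order 4: 1; order 5: 1; order 10: 1; order 20: 1.
Total: 6.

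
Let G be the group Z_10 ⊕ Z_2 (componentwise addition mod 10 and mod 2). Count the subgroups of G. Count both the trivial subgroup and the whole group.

|G| = 20, so by Lagrange every subgroup order divides 20. Divisors: 1, 2, 4, 5, 10, 20.
Subgroups by order — order 1: 1; order 2: 3; order 4: 1; order 5: 1; order 10: 3; order 20: 1.
Total: 1 + 3 + 1 + 1 + 3 + 1 = 10.

10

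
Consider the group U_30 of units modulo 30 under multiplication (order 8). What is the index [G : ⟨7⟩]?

2

|⟨7⟩| = 4 and |G| = 8.
By Lagrange, [G : H] = |G|/|H| = 8/4 = 2.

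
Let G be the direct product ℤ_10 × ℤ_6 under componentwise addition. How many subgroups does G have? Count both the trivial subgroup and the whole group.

|G| = 60, so by Lagrange every subgroup order divides 60. Divisors: 1, 2, 3, 4, 5, 6, 10, 12, 15, 20, 30, 60.
Subgroups by order — order 1: 1; order 2: 3; order 3: 1; order 4: 1; order 5: 1; order 6: 3; order 10: 3; order 12: 1; order 15: 1; order 20: 1; order 30: 3; order 60: 1.
Total: 1 + 3 + 1 + 1 + 1 + 3 + 3 + 1 + 1 + 1 + 3 + 1 = 20.

20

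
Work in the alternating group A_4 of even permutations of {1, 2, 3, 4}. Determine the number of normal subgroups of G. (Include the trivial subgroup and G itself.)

3

G has 10 subgroups. Checking conjugation-invariance by order — order 1: 1/1 normal; order 2: 0/3 normal; order 3: 0/4 normal; order 4: 1/1 normal; order 12: 1/1 normal.
Total normal subgroups: 3.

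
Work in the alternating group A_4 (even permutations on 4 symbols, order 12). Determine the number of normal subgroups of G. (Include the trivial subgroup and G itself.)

G has 10 subgroups. Checking conjugation-invariance by order — order 1: 1/1 normal; order 2: 0/3 normal; order 3: 0/4 normal; order 4: 1/1 normal; order 12: 1/1 normal.
Total normal subgroups: 3.

3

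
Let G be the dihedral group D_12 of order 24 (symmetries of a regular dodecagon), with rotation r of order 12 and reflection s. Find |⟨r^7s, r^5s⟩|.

12

|⟨r^7s⟩| = 2 and |⟨r^5s⟩| = 2, so |H| is a multiple of lcm(2, 2) = 2 and divides |G| = 24.
Closing under the operation: H = {e, r^2, r^4, r^6, r^8, r^10, rs, r^3s, r^5s, r^7s, r^9s, r^11s}, so |H| = 12.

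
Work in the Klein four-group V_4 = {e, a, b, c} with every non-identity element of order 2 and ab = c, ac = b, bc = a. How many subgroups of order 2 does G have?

|G| = 4 and 2 | 4, so subgroups of order 2 are possible by Lagrange.
The subgroups of order 2 are: {e, a}; {e, b}; {e, c}.
So G has 3 subgroups of order 2.

3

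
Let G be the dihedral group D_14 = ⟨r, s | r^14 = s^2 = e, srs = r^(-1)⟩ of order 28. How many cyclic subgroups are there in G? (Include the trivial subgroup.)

18

Each element a generates a cyclic subgroup ⟨a⟩; distinct elements may generate the same one (a cyclic group of order d has φ(d) generators).
Cyclic subgroups by order — order 1: 1; order 2: 15; order 7: 1; order 14: 1.
Total: 18.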